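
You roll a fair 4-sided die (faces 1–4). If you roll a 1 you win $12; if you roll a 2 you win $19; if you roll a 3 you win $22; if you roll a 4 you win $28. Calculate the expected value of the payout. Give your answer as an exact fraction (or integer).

81/4 dollars

E[payout] = (1/4)·12 + (1/4)·19 + (1/4)·22 + (1/4)·28 = 81/4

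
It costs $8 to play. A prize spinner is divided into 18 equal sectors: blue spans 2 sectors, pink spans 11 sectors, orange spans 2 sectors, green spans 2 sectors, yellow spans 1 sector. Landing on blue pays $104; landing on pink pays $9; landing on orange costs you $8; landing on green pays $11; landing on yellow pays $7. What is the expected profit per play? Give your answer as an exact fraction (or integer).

88/9 dollars

E[payout] = (2/18)·104 + (11/18)·9 + (2/18)·(-8) + (2/18)·11 + (1/18)·7 = 160/9
Expected profit = 160/9 − 8 = 88/9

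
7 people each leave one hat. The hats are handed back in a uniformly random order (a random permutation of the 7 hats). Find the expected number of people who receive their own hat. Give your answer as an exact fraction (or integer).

1

Let Xᵢ = 1 if person i gets their own hat. For each i, P(Xᵢ=1) = 1/7.
By linearity of expectation, E[X₁+…+X_7] = 7·(1/7) = 1.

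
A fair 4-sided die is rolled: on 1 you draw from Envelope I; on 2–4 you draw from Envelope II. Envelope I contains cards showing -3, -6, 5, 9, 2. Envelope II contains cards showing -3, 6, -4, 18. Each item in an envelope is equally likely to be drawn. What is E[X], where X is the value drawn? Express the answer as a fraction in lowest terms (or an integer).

283/80

E[X | Envelope I] = (-3 − 6 + 5 + 9 + 2)/5 = 7/5
E[X | Envelope II] = (-3 + 6 − 4 + 18)/4 = 17/4
E[X] = (1/4)·7/5 + (3/4)·17/4 = 283/80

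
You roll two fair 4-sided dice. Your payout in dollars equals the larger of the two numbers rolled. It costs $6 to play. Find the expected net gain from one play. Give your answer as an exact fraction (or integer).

Distribution of the larger of the two numbers rolled: 1 w.p. 1/16, 2 w.p. 3/16, 3 w.p. 5/16, 4 w.p. 7/16
E[payout] = (1/16)·1 + (3/16)·2 + (5/16)·3 + (7/16)·4 = 25/8
Expected profit = 25/8 − 6 = -23/8

-23/8 dollars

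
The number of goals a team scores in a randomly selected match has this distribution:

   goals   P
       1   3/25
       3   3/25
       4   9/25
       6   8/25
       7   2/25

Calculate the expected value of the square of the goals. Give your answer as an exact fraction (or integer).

112/5

E[X²] = (3/25)·1 + (3/25)·9 + (9/25)·16 + (8/25)·36 + (2/25)·49
     = 112/5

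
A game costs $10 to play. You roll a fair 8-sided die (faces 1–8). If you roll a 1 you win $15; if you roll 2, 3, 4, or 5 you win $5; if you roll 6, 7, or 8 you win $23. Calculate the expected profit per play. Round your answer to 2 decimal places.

E[payout] = (1/2)·5 + (1/8)·15 + (3/8)·23 = 13
Expected profit = 13 − 10 = 3 ≈ $3.00

$3.00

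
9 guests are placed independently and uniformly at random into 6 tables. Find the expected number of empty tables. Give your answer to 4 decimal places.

1.1628

Let Xⱼ=1 if table j is empty. P(Xⱼ=1) = ((6-1)/6)^9 = 1953125/10077696.
By linearity, E[#empty] = 6·1953125/10077696 = 1953125/1679616.
≈ 1.1628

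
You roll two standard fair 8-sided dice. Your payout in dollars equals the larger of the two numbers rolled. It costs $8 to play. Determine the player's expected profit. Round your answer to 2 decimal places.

-$2.19

Distribution of the larger of the two numbers rolled: 1 w.p. 1/64, 2 w.p. 3/64, 3 w.p. 5/64, 4 w.p. 7/64, 5 w.p. 9/64, 6 w.p. 11/64, …
E[payout] = (1/64)·1 + (3/64)·2 + (5/64)·3 + (7/64)·4 + (9/64)·5 + (11/64)·6 + (13/64)·7 + (15/64)·8 = 93/16
Expected profit = 93/16 − 8 = -35/16 ≈ -$2.19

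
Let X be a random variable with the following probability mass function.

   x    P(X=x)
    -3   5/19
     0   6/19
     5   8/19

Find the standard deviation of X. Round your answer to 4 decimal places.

E[X] = 25/19, E[X²] = 245/19
Var(X) = E[X²] − (E[X])² = 245/19 − 625/361 = 4030/361
SD(X) = √(4030/361) ≈ 3.3412

3.3412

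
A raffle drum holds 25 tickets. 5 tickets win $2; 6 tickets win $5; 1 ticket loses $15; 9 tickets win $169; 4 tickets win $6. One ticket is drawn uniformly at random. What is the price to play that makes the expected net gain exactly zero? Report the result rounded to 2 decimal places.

$62.80

E[payout] = (5/25)·2 + (6/25)·5 + (1/25)·(-15) + (9/25)·169 + (4/25)·6 = 314/5
Fair fee = E[payout] = 314/5 ≈ $62.80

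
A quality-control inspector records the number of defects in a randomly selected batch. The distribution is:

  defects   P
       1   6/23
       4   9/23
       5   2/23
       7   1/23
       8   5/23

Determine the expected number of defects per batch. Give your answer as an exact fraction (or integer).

99/23

E[X] = (6/23)·1 + (9/23)·4 + (2/23)·5 + (1/23)·7 + (5/23)·8
     = 99/23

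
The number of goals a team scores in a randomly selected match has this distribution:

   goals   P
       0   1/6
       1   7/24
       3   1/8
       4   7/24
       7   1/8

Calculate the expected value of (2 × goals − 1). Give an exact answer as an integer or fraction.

53/12

E[2x-1] = (1/6)·(-1) + (7/24)·1 + (1/8)·5 + (7/24)·7 + (1/8)·13
     = 53/12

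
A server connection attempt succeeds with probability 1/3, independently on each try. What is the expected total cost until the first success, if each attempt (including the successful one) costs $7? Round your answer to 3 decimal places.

$21.000

E[#attempts] = 1/p = 3; E[cost] = 7·3 = 21.
≈ 21.000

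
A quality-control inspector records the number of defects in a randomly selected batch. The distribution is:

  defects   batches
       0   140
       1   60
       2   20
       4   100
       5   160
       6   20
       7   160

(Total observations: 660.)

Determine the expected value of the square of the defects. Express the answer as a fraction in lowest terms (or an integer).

65/3

Total = 660, so P(defects=0) = 140/660, etc.
E[X²] = (7/33)·0 + (1/11)·1 + (1/33)·4 + (5/33)·16 + (8/33)·25 + (1/33)·36 + (8/33)·49
     = 65/3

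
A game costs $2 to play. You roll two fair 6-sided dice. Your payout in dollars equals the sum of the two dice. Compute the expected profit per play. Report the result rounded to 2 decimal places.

$5.00

Distribution of the sum of the two dice: 2 w.p. 1/36, 3 w.p. 1/18, 4 w.p. 1/12, 5 w.p. 1/9, 6 w.p. 5/36, 7 w.p. 1/6, …
E[payout] = (1/36)·2 + (1/18)·3 + (1/12)·4 + (1/9)·5 + (5/36)·6 + (1/6)·7 + (5/36)·8 + (1/9)·9 + (1/12)·10 + (1/18)·11 + (1/36)·12 = 7
Expected profit = 7 − 2 = 5 ≈ $5.00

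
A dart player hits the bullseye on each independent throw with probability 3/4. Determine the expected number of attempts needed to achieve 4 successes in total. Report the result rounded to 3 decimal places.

5.333

By linearity (sum of 4 independent geometric waits), E[trials] = 4/p = 4/(3/4) = 16/3.
≈ 5.333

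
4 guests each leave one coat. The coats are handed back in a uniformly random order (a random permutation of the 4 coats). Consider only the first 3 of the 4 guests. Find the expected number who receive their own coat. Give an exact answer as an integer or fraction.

3/4

Let Xᵢ = 1 if person i gets their own coat. For each i, P(Xᵢ=1) = 1/4.
By linearity of expectation, E[X₁+…+X_3] = 3·(1/4) = 3/4.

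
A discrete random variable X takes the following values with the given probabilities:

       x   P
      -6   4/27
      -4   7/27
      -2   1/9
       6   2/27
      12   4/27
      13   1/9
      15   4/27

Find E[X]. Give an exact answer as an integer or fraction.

101/27

E[X] = (4/27)·(-6) + (7/27)·(-4) + (1/9)·(-2) + (2/27)·6 + (4/27)·12 + (1/9)·13 + (4/27)·15
     = 101/27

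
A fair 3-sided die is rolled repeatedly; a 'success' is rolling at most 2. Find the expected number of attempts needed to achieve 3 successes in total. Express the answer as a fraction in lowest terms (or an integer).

By linearity (sum of 3 independent geometric waits), E[trials] = 3/p = 3/(2/3) = 9/2.

9/2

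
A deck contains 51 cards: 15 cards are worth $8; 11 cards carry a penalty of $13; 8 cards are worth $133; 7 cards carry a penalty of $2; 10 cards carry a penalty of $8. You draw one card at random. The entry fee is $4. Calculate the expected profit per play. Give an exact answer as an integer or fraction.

743/51 dollars

E[payout] = (15/51)·8 + (11/51)·(-13) + (8/51)·133 + (7/51)·(-2) + (10/51)·(-8) = 947/51
Expected profit = 947/51 − 4 = 743/51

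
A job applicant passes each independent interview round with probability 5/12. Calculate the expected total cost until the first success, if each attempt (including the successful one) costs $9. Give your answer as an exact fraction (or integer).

108/5 dollars

E[#attempts] = 1/p = 12/5; E[cost] = 9·12/5 = 108/5.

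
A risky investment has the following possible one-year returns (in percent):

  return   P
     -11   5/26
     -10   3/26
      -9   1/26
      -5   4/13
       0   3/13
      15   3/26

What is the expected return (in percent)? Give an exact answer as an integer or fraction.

E[X] = (5/26)·(-11) + (3/26)·(-10) + (1/26)·(-9) + (4/13)·(-5) + (3/13)·0 + (3/26)·15
     = -89/26

-89/26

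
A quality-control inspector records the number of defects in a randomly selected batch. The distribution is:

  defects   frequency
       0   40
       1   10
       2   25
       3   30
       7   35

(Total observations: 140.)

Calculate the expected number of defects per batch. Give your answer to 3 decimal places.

2.821

Total = 140, so P(defects=0) = 40/140, etc.
E[X] = (2/7)·0 + (1/14)·1 + (5/28)·2 + (3/14)·3 + (1/4)·7
     = 79/28 ≈ 2.821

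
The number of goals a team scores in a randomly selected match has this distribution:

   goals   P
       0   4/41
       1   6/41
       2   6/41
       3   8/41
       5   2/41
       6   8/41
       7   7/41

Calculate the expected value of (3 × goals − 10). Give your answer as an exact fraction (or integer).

E[3x-10] = (4/41)·(-10) + (6/41)·(-7) + (6/41)·(-4) + (8/41)·(-1) + (2/41)·5 + (8/41)·8 + (7/41)·11
     = 37/41

37/41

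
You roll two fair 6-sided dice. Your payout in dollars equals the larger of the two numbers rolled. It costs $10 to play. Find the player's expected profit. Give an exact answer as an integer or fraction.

-199/36 dollars

Distribution of the larger of the two numbers rolled: 1 w.p. 1/36, 2 w.p. 1/12, 3 w.p. 5/36, 4 w.p. 7/36, 5 w.p. 1/4, 6 w.p. 11/36
E[payout] = (1/36)·1 + (1/12)·2 + (5/36)·3 + (7/36)·4 + (1/4)·5 + (11/36)·6 = 161/36
Expected profit = 161/36 − 10 = -199/36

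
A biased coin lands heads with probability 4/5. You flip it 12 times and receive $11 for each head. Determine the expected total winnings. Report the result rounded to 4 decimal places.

E[#heads] = 12·4/5 = 48/5 (linearity over flips).
E[winnings] = 11·48/5 = 528/5.
≈ 105.6000

$105.6000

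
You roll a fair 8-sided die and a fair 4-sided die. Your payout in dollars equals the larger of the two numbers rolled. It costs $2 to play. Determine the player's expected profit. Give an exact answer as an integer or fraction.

Distribution of the larger of the two numbers rolled: 1 w.p. 1/32, 2 w.p. 3/32, 3 w.p. 5/32, 4 w.p. 7/32, 5 w.p. 1/8, 6 w.p. 1/8, …
E[payout] = (1/32)·1 + (3/32)·2 + (5/32)·3 + (7/32)·4 + (1/8)·5 + (1/8)·6 + (1/8)·7 + (1/8)·8 = 77/16
Expected profit = 77/16 − 2 = 45/16

45/16 dollars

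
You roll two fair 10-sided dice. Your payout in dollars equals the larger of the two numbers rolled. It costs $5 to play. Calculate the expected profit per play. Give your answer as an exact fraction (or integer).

43/20 dollars

Distribution of the larger of the two numbers rolled: 1 w.p. 1/100, 2 w.p. 3/100, 3 w.p. 1/20, 4 w.p. 7/100, 5 w.p. 9/100, 6 w.p. 11/100, …
E[payout] = (1/100)·1 + (3/100)·2 + (1/20)·3 + (7/100)·4 + (9/100)·5 + (11/100)·6 + (13/100)·7 + (3/20)·8 + (17/100)·9 + (19/100)·10 = 143/20
Expected profit = 143/20 − 5 = 43/20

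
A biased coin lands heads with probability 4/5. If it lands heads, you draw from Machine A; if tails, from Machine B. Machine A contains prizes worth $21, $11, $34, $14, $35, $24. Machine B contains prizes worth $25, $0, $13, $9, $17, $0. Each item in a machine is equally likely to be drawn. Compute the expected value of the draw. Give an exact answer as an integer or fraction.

62/3 dollars

E[X | Machine A] = (21 + 11 + 34 + 14 + 35 + 24)/6 = 139/6
E[X | Machine B] = (25 + 0 + 13 + 9 + 17 + 0)/6 = 32/3
E[X] = (4/5)·139/6 + (1/5)·32/3 = 62/3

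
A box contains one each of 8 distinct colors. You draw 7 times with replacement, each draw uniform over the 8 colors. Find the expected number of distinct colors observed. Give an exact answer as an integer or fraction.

Let Xⱼ=1 if type j appears at least once. P(Xⱼ=1) = 1 − ((8−1)/8)^7 = 1273609/2097152.
E[#distinct] = 8·1273609/2097152 = 1273609/262144.

1273609/262144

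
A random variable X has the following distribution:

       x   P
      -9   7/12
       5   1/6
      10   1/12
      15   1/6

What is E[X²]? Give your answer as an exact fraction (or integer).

E[X²] = (7/12)·81 + (1/6)·25 + (1/12)·100 + (1/6)·225
     = 389/4

389/4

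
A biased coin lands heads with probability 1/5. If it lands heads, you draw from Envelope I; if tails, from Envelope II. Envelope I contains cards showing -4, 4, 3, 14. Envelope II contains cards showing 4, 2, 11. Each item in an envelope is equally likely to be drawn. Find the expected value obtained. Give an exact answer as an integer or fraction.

323/60

E[X | Envelope I] = (-4 + 4 + 3 + 14)/4 = 17/4
E[X | Envelope II] = (4 + 2 + 11)/3 = 17/3
E[X] = (1/5)·17/4 + (4/5)·17/3 = 323/60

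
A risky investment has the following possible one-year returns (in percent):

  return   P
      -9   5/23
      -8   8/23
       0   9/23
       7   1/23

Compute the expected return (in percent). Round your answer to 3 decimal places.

-4.435

E[X] = (5/23)·(-9) + (8/23)·(-8) + (9/23)·0 + (1/23)·7
     = -102/23 ≈ -4.435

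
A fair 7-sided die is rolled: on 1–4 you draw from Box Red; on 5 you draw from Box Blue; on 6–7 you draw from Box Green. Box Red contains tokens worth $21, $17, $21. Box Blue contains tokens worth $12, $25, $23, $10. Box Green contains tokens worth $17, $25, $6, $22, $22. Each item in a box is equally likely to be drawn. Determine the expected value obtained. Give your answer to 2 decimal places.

$19.00

E[X | Box Red] = (21 + 17 + 21)/3 = 59/3
E[X | Box Blue] = (12 + 25 + 23 + 10)/4 = 35/2
E[X | Box Green] = (17 + 25 + 6 + 22 + 22)/5 = 92/5
E[X] = (4/7)·59/3 + (1/7)·35/2 + (2/7)·92/5 = 3989/210 ≈ 19.00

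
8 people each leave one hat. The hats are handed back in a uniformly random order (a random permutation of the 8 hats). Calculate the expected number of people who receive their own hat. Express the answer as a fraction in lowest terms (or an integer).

Let Xᵢ = 1 if person i gets their own hat. For each i, P(Xᵢ=1) = 1/8.
By linearity of expectation, E[X₁+…+X_8] = 8·(1/8) = 1.

1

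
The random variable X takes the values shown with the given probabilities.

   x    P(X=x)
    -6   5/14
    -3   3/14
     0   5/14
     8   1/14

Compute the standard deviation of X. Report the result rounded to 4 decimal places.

3.8019

E[X] = -31/14, E[X²] = 271/14
Var(X) = E[X²] − (E[X])² = 271/14 − 961/196 = 2833/196
SD(X) = √(2833/196) ≈ 3.8019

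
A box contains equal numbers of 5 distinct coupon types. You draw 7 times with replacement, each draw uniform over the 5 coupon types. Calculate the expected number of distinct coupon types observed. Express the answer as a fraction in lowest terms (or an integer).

61741/15625

Let Xⱼ=1 if type j appears at least once. P(Xⱼ=1) = 1 − ((5−1)/5)^7 = 61741/78125.
E[#distinct] = 5·61741/78125 = 61741/15625.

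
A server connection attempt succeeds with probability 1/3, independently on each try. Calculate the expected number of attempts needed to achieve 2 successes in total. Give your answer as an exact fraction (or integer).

6

By linearity (sum of 2 independent geometric waits), E[trials] = 2/p = 2/(1/3) = 6.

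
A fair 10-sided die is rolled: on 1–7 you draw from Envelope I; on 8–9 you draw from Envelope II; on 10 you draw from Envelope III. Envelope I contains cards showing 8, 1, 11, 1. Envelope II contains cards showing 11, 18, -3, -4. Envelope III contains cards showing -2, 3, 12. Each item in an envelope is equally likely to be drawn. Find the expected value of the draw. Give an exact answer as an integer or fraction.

125/24

E[X | Envelope I] = (8 + 1 + 11 + 1)/4 = 21/4
E[X | Envelope II] = (11 + 18 − 3 − 4)/4 = 11/2
E[X | Envelope III] = (-2 + 3 + 12)/3 = 13/3
E[X] = (7/10)·21/4 + (1/5)·11/2 + (1/10)·13/3 = 125/24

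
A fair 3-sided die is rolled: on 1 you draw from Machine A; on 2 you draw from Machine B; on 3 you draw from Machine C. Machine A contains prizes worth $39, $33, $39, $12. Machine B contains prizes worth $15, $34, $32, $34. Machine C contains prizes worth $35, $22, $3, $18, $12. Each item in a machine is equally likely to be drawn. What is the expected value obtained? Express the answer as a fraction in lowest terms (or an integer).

155/6 dollars

E[X | Machine A] = (39 + 33 + 39 + 12)/4 = 123/4
E[X | Machine B] = (15 + 34 + 32 + 34)/4 = 115/4
E[X | Machine C] = (35 + 22 + 3 + 18 + 12)/5 = 18
E[X] = (1/3)·123/4 + (1/3)·115/4 + (1/3)·18 = 155/6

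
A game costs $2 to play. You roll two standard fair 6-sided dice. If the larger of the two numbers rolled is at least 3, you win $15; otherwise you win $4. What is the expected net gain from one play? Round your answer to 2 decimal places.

E[payout] = (1/9)·4 + (8/9)·15 = 124/9
Expected profit = 124/9 − 2 = 106/9 ≈ $11.78

$11.78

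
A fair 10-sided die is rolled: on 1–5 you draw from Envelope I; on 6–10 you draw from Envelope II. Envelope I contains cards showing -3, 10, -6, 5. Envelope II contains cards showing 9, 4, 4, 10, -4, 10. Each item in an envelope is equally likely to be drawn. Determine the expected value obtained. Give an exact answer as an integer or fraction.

7/2

E[X | Envelope I] = (-3 + 10 − 6 + 5)/4 = 3/2
E[X | Envelope II] = (9 + 4 + 4 + 10 − 4 + 10)/6 = 11/2
E[X] = (1/2)·3/2 + (1/2)·11/2 = 7/2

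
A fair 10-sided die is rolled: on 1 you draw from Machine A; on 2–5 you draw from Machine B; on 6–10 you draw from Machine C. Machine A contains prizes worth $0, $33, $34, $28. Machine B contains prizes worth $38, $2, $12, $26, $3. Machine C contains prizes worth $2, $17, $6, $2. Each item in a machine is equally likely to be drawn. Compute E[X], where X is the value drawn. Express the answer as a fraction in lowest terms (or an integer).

E[X | Machine A] = (0 + 33 + 34 + 28)/4 = 95/4
E[X | Machine B] = (38 + 2 + 12 + 26 + 3)/5 = 81/5
E[X | Machine C] = (2 + 17 + 6 + 2)/4 = 27/4
E[X] = (1/10)·95/4 + (2/5)·81/5 + (1/2)·27/4 = 1223/100

1223/100 dollars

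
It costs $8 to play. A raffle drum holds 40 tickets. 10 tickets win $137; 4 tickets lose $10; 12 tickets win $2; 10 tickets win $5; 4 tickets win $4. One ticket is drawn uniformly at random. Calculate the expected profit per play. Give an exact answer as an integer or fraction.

E[payout] = (10/40)·137 + (4/40)·(-10) + (12/40)·2 + (10/40)·5 + (4/40)·4 = 71/2
Expected profit = 71/2 − 8 = 55/2

55/2 dollars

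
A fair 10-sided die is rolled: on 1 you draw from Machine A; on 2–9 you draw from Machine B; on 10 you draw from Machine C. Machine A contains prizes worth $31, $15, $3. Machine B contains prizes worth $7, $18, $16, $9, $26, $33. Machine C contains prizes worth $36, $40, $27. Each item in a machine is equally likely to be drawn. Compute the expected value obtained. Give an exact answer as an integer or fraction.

98/5 dollars

E[X | Machine A] = (31 + 15 + 3)/3 = 49/3
E[X | Machine B] = (7 + 18 + 16 + 9 + 26 + 33)/6 = 109/6
E[X | Machine C] = (36 + 40 + 27)/3 = 103/3
E[X] = (1/10)·49/3 + (4/5)·109/6 + (1/10)·103/3 = 98/5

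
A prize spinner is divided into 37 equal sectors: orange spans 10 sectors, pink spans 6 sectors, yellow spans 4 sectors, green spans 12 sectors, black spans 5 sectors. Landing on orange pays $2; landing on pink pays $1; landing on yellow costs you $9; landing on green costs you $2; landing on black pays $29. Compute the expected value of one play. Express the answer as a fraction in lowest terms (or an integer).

$3

E[payout] = (10/37)·2 + (6/37)·1 + (4/37)·(-9) + (12/37)·(-2) + (5/37)·29 = 3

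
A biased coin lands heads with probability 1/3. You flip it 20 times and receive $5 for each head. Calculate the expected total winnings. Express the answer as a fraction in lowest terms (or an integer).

E[#heads] = 20·1/3 = 20/3 (linearity over flips).
E[winnings] = 5·20/3 = 100/3.

100/3 dollars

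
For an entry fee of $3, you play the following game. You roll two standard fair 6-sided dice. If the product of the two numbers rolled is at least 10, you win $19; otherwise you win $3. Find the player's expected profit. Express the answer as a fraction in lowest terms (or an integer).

E[payout] = (17/36)·3 + (19/36)·19 = 103/9
Expected profit = 103/9 − 3 = 76/9

76/9 dollars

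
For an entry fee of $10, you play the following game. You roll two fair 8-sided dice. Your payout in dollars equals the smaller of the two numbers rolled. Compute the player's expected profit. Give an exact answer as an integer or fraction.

Distribution of the smaller of the two numbers rolled: 1 w.p. 15/64, 2 w.p. 13/64, 3 w.p. 11/64, 4 w.p. 9/64, 5 w.p. 7/64, 6 w.p. 5/64, …
E[payout] = (15/64)·1 + (13/64)·2 + (11/64)·3 + (9/64)·4 + (7/64)·5 + (5/64)·6 + (3/64)·7 + (1/64)·8 = 51/16
Expected profit = 51/16 − 10 = -109/16

-109/16 dollars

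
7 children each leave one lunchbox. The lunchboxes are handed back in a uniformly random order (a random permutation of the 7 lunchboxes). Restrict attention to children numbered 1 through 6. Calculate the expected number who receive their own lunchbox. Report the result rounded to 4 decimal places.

0.8571

Let Xᵢ = 1 if person i gets their own lunchbox. For each i, P(Xᵢ=1) = 1/7.
By linearity of expectation, E[X₁+…+X_6] = 6·(1/7) = 6/7.
≈ 0.8571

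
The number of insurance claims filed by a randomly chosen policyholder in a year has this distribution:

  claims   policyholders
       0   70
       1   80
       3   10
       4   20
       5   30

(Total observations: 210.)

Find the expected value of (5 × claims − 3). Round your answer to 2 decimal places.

5.10

Total = 210, so P(claims=0) = 70/210, etc.
E[5x-3] = (1/3)·(-3) + (8/21)·2 + (1/21)·12 + (2/21)·17 + (1/7)·22
     = 107/21 ≈ 5.10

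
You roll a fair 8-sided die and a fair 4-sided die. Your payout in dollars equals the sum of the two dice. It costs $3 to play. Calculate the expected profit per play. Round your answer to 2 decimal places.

Distribution of the sum of the two dice: 2 w.p. 1/32, 3 w.p. 1/16, 4 w.p. 3/32, 5 w.p. 1/8, 6 w.p. 1/8, 7 w.p. 1/8, …
E[payout] = (1/32)·2 + (1/16)·3 + (3/32)·4 + (1/8)·5 + (1/8)·6 + (1/8)·7 + (1/8)·8 + (1/8)·9 + (3/32)·10 + (1/16)·11 + (1/32)·12 = 7
Expected profit = 7 − 3 = 4 ≈ $4.00

$4.00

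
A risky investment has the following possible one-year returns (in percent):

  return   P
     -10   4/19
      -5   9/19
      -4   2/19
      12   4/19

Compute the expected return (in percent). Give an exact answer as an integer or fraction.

-45/19

E[X] = (4/19)·(-10) + (9/19)·(-5) + (2/19)·(-4) + (4/19)·12
     = -45/19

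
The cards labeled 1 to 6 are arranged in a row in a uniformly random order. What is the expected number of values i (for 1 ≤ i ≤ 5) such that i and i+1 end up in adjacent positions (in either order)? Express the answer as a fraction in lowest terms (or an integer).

5/3

For each i ∈ {1,…,5}, let Xᵢ = 1 if i and i+1 are adjacent. P(Xᵢ=1) = 2·(6−1)!/6! = 2/6.
By linearity, E[ΣXᵢ] = (5)·(2/6) = 5/3.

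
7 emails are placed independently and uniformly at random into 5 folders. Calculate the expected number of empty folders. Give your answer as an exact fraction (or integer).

Let Xⱼ=1 if folder j is empty. P(Xⱼ=1) = ((5-1)/5)^7 = 16384/78125.
By linearity, E[#empty] = 5·16384/78125 = 16384/15625.

16384/15625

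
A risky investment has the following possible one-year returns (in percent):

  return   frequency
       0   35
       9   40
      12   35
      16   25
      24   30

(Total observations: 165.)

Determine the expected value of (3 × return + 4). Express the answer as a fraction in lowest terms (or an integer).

424/11

Total = 165, so P(return=0) = 35/165, etc.
E[3x+4] = (7/33)·4 + (8/33)·31 + (7/33)·40 + (5/33)·52 + (2/11)·76
     = 424/11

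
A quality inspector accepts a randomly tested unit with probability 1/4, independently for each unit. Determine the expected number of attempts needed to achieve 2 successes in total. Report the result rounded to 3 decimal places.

By linearity (sum of 2 independent geometric waits), E[trials] = 2/p = 2/(1/4) = 8.
≈ 8.000

8.000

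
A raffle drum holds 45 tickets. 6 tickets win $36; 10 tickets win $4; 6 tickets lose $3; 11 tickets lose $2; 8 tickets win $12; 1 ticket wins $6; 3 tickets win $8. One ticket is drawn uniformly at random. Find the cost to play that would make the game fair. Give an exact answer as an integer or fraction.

E[payout] = (6/45)·36 + (10/45)·4 + (6/45)·(-3) + (11/45)·(-2) + (8/45)·12 + (1/45)·6 + (3/45)·8 = 38/5
Fair fee = E[payout] = 38/5

38/5 dollars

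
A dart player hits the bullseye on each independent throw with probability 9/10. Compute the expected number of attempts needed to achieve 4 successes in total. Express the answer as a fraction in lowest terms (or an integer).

By linearity (sum of 4 independent geometric waits), E[trials] = 4/p = 4/(9/10) = 40/9.

40/9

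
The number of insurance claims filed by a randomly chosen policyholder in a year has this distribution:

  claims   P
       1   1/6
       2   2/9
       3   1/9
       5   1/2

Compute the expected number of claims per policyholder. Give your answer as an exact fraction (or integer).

E[X] = (1/6)·1 + (2/9)·2 + (1/9)·3 + (1/2)·5
     = 31/9

31/9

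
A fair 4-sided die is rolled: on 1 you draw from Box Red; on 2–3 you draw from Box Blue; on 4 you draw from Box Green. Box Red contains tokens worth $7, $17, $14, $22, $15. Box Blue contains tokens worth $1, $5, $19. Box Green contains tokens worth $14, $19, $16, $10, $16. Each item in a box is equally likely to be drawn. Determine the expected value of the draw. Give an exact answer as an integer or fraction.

E[X | Box Red] = (7 + 17 + 14 + 22 + 15)/5 = 15
E[X | Box Blue] = (1 + 5 + 19)/3 = 25/3
E[X | Box Green] = (14 + 19 + 16 + 10 + 16)/5 = 15
E[X] = (1/4)·15 + (1/2)·25/3 + (1/4)·15 = 35/3

35/3 dollars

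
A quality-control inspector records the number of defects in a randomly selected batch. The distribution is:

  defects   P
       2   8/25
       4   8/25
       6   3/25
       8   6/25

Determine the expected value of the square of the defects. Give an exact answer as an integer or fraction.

652/25

E[X²] = (8/25)·4 + (8/25)·16 + (3/25)·36 + (6/25)·64
     = 652/25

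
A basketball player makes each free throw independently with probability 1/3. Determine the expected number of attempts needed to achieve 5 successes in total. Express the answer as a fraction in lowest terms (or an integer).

15

By linearity (sum of 5 independent geometric waits), E[trials] = 5/p = 5/(1/3) = 15.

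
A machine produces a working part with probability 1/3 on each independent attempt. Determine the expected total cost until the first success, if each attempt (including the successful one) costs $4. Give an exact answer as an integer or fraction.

$12

E[#attempts] = 1/p = 3; E[cost] = 4·3 = 12.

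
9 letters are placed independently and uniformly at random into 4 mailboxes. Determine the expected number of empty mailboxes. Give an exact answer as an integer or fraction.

Let Xⱼ=1 if mailbox j is empty. P(Xⱼ=1) = ((4-1)/4)^9 = 19683/262144.
By linearity, E[#empty] = 4·19683/262144 = 19683/65536.

19683/65536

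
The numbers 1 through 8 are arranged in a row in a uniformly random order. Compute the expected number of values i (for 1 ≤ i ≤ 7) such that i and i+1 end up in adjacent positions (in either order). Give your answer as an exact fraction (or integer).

7/4

For each i ∈ {1,…,7}, let Xᵢ = 1 if i and i+1 are adjacent. P(Xᵢ=1) = 2·(8−1)!/8! = 2/8.
By linearity, E[ΣXᵢ] = (7)·(2/8) = 7/4.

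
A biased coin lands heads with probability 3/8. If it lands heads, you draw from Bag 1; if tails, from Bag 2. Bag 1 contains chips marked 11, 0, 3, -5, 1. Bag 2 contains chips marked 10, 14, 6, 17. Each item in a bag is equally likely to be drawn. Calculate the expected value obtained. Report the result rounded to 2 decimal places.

8.09

E[X | Bag 1] = (11 + 0 + 3 − 5 + 1)/5 = 2
E[X | Bag 2] = (10 + 14 + 6 + 17)/4 = 47/4
E[X] = (3/8)·2 + (5/8)·47/4 = 259/32 ≈ 8.09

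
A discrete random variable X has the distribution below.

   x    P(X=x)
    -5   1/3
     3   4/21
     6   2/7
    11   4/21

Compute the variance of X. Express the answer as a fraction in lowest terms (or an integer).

5294/147

E[X] = (1/3)·(-5) + (4/21)·3 + (2/7)·6 + (4/21)·11 = 19/7
E[X²] = (1/3)·25 + (4/21)·9 + (2/7)·36 + (4/21)·121 = 911/21
Var(X) = 911/21 − (19/7)² = 5294/147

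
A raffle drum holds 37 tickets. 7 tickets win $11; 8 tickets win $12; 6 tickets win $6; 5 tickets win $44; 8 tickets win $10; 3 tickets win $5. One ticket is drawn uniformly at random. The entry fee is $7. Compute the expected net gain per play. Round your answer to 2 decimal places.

$7.16

E[payout] = (7/37)·11 + (8/37)·12 + (6/37)·6 + (5/37)·44 + (8/37)·10 + (3/37)·5 = 524/37
Expected profit = 524/37 − 7 = 265/37 ≈ $7.16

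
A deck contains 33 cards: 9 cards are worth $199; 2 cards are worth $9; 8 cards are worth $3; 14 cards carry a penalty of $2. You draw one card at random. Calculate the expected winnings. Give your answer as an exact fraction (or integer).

1805/33 dollars

E[payout] = (9/33)·199 + (2/33)·9 + (8/33)·3 + (14/33)·(-2) = 1805/33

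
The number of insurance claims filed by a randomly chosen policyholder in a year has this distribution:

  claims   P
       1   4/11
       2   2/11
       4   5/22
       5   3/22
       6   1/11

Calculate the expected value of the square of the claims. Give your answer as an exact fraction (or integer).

251/22

E[X²] = (4/11)·1 + (2/11)·4 + (5/22)·16 + (3/22)·25 + (1/11)·36
     = 251/22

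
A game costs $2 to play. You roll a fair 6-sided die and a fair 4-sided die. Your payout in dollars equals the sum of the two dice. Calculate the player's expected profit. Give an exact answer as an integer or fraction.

Distribution of the sum of the two dice: 2 w.p. 1/24, 3 w.p. 1/12, 4 w.p. 1/8, 5 w.p. 1/6, 6 w.p. 1/6, 7 w.p. 1/6, …
E[payout] = (1/24)·2 + (1/12)·3 + (1/8)·4 + (1/6)·5 + (1/6)·6 + (1/6)·7 + (1/8)·8 + (1/12)·9 + (1/24)·10 = 6
Expected profit = 6 − 2 = 4

$4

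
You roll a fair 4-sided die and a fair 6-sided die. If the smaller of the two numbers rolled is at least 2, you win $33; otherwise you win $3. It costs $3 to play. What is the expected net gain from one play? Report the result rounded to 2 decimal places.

$18.75

E[payout] = (3/8)·3 + (5/8)·33 = 87/4
Expected profit = 87/4 − 3 = 75/4 ≈ $18.75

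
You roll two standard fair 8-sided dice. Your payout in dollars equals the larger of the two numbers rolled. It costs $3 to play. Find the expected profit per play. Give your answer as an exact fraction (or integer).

45/16 dollars

Distribution of the larger of the two numbers rolled: 1 w.p. 1/64, 2 w.p. 3/64, 3 w.p. 5/64, 4 w.p. 7/64, 5 w.p. 9/64, 6 w.p. 11/64, …
E[payout] = (1/64)·1 + (3/64)·2 + (5/64)·3 + (7/64)·4 + (9/64)·5 + (11/64)·6 + (13/64)·7 + (15/64)·8 = 93/16
Expected profit = 93/16 − 3 = 45/16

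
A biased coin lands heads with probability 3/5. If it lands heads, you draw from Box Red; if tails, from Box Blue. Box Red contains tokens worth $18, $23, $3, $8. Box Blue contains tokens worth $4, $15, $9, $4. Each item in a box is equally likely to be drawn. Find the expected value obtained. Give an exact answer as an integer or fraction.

$11

E[X | Box Red] = (18 + 23 + 3 + 8)/4 = 13
E[X | Box Blue] = (4 + 15 + 9 + 4)/4 = 8
E[X] = (3/5)·13 + (2/5)·8 = 11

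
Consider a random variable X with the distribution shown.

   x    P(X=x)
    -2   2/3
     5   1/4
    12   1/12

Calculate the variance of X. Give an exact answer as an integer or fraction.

2891/144

E[X] = (2/3)·(-2) + (1/4)·5 + (1/12)·12 = 11/12
E[X²] = (2/3)·4 + (1/4)·25 + (1/12)·144 = 251/12
Var(X) = 251/12 − (11/12)² = 2891/144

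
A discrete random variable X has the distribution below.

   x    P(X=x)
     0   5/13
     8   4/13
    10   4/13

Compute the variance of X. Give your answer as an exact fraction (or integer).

3344/169

E[X] = (5/13)·0 + (4/13)·8 + (4/13)·10 = 72/13
E[X²] = (5/13)·0 + (4/13)·64 + (4/13)·100 = 656/13
Var(X) = 656/13 − (72/13)² = 3344/169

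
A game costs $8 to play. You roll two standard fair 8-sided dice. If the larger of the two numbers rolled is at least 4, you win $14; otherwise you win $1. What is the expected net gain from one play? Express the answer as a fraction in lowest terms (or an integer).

E[payout] = (9/64)·1 + (55/64)·14 = 779/64
Expected profit = 779/64 − 8 = 267/64

267/64 dollars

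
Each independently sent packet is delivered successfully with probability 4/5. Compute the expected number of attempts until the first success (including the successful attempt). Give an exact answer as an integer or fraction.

5/4

For a geometric distribution, E[trials] = 1/p = 1/(4/5) = 5/4.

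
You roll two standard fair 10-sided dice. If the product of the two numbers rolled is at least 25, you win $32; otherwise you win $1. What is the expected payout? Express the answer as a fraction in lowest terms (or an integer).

397/25 dollars

E[payout] = (13/25)·1 + (12/25)·32 = 397/25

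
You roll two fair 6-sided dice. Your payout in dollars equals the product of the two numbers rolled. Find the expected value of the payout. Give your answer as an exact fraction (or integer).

49/4 dollars

Distribution of the product of the two numbers rolled: 1 w.p. 1/36, 2 w.p. 1/18, 3 w.p. 1/18, 4 w.p. 1/12, 5 w.p. 1/18, 6 w.p. 1/9, …
E[payout] = (1/36)·1 + (1/18)·2 + (1/18)·3 + (1/12)·4 + (1/18)·5 + (1/9)·6 + (1/18)·8 + (1/36)·9 + (1/18)·10 + (1/9)·12 + (1/18)·15 + (1/36)·16 + (1/18)·18 + (1/18)·20 + (1/18)·24 + (1/36)·25 + (1/18)·30 + (1/36)·36 = 49/4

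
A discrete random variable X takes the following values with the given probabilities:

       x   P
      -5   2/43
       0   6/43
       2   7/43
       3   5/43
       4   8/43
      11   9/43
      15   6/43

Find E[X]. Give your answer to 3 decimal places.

E[X] = (2/43)·(-5) + (6/43)·0 + (7/43)·2 + (5/43)·3 + (8/43)·4 + (9/43)·11 + (6/43)·15
     = 240/43 ≈ 5.581

5.581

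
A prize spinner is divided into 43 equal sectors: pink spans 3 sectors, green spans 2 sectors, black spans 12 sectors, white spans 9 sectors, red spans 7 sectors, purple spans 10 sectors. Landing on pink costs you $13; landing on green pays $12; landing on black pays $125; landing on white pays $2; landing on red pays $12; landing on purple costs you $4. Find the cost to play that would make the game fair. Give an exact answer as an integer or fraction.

1547/43 dollars

E[payout] = (3/43)·(-13) + (2/43)·12 + (12/43)·125 + (9/43)·2 + (7/43)·12 + (10/43)·(-4) = 1547/43
Fair fee = E[payout] = 1547/43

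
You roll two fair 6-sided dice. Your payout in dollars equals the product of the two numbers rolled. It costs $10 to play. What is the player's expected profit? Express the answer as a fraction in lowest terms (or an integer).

Distribution of the product of the two numbers rolled: 1 w.p. 1/36, 2 w.p. 1/18, 3 w.p. 1/18, 4 w.p. 1/12, 5 w.p. 1/18, 6 w.p. 1/9, …
E[payout] = (1/36)·1 + (1/18)·2 + (1/18)·3 + (1/12)·4 + (1/18)·5 + (1/9)·6 + (1/18)·8 + (1/36)·9 + (1/18)·10 + (1/9)·12 + (1/18)·15 + (1/36)·16 + (1/18)·18 + (1/18)·20 + (1/18)·24 + (1/36)·25 + (1/18)·30 + (1/36)·36 = 49/4
Expected profit = 49/4 − 10 = 9/4

9/4 dollars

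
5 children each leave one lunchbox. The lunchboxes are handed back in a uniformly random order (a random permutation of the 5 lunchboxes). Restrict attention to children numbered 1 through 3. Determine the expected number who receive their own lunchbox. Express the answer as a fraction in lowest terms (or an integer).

Let Xᵢ = 1 if person i gets their own lunchbox. For each i, P(Xᵢ=1) = 1/5.
By linearity of expectation, E[X₁+…+X_3] = 3·(1/5) = 3/5.

3/5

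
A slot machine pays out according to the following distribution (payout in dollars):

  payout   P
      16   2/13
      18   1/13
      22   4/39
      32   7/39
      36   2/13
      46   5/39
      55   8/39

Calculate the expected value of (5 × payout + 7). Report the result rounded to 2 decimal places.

179.82

E[5x+7] = (2/13)·87 + (1/13)·97 + (4/39)·117 + (7/39)·167 + (2/13)·187 + (5/39)·237 + (8/39)·282
     = 7013/39 ≈ 179.82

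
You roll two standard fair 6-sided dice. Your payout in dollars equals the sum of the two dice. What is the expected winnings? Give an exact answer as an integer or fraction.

$7

Distribution of the sum of the two dice: 2 w.p. 1/36, 3 w.p. 1/18, 4 w.p. 1/12, 5 w.p. 1/9, 6 w.p. 5/36, 7 w.p. 1/6, …
E[payout] = (1/36)·2 + (1/18)·3 + (1/12)·4 + (1/9)·5 + (5/36)·6 + (1/6)·7 + (5/36)·8 + (1/9)·9 + (1/12)·10 + (1/18)·11 + (1/36)·12 = 7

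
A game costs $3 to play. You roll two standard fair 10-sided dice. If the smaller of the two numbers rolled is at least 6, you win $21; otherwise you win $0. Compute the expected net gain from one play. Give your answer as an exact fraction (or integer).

E[payout] = (3/4)·0 + (1/4)·21 = 21/4
Expected profit = 21/4 − 3 = 9/4

9/4 dollars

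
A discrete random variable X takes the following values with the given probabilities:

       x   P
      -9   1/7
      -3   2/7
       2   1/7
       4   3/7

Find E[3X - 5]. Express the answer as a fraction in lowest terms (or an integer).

-38/7

E[3x-5] = (1/7)·(-32) + (2/7)·(-14) + (1/7)·1 + (3/7)·7
     = -38/7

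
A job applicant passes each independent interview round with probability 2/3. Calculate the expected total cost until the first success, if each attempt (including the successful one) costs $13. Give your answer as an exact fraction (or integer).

39/2 dollars

E[#attempts] = 1/p = 3/2; E[cost] = 13·3/2 = 39/2.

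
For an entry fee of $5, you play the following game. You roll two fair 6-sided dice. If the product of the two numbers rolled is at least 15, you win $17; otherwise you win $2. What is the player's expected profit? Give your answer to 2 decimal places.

$2.42

E[payout] = (23/36)·2 + (13/36)·17 = 89/12
Expected profit = 89/12 − 5 = 29/12 ≈ $2.42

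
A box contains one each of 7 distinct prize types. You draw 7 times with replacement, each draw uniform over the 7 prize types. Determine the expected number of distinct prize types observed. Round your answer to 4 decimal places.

4.6206

Let Xⱼ=1 if type j appears at least once. P(Xⱼ=1) = 1 − ((7−1)/7)^7 = 543607/823543.
E[#distinct] = 7·543607/823543 = 543607/117649.
≈ 4.6206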